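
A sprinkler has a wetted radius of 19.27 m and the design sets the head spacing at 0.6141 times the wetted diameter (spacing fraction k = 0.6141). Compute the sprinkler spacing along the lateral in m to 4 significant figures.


Approach: apply the sprinkler spacing rule (spacing as a fraction of wetted diameter), S = k*(2*R).
S = 0.6141 * (2 * 19.27) = 23.67 m
Therefore the sprinkler spacing along the lateral = 23.67 m.


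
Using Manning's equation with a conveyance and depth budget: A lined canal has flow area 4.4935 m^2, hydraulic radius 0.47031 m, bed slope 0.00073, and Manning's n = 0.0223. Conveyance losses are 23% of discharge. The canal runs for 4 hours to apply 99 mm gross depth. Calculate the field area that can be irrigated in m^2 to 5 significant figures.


Approach: apply Manning's equation with a conveyance and depth budget, Q = (1/n)*A*R^(2/3)*S^(1/2); Q_field = Q*(1-loss); Area = Q_field*t/(d/1000).
Step 1 — canal discharge (Manning's equation):
  Q = (1/0.0223) * 4.4935 * 0.47031^(2/3) * 0.00073^(1/2) = 3.292538 m^3/s
Step 2 — delivered flow: Q_field = 3.292538*(1 - 23/100) = 2.535254 m^3/s
Step 3 — volume delivered: V = 2.535254 * 4*3600 = 36507.66 m^3
Step 4 — area served: A = V / (depth/1000) = 36507.66 / 0.099 = 368760 m^2
Therefore the field area that can be irrigated = 368760 m^2.


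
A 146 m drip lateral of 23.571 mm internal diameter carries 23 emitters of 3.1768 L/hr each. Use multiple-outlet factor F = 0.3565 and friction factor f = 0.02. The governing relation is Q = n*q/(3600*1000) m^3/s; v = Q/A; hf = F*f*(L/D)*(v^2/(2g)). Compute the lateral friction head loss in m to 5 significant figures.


Q = 23*3.1768/(3600*1000) = 2.029622e-05 m^3/s
A = pi*(23.571e-3/2)^2 = 4.363610e-04 m^2, so v = Q/A = 0.04651246 m/s
hf = 0.3565*0.02*(146/0.023571)*(0.04651246^2/(2*9.81)) = 0.0048697 m
Therefore the lateral friction head loss = 0.0048697 m.


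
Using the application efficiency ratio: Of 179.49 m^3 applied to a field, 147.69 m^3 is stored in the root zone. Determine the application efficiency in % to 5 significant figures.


Approach: apply the application efficiency ratio, Ea = (stored/applied)*100.
Ea = (147.69/179.49)*100 = 82.283 %
Therefore the application efficiency = 82.283 %.


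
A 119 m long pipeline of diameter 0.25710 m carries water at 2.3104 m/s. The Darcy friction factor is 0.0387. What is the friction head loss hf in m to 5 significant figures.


Approach: apply the Darcy-Weisbach equation, hf = f*(L/D)*(v^2/(2g)).
hf = 0.0387 * (119/0.25710) * (2.3104^2 / (2*9.81))
hf = 4.8734 m
Therefore the friction head loss hf = 4.8734 m.


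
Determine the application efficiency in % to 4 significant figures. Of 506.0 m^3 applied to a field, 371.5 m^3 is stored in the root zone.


Approach: apply the application efficiency ratio, Ea = (stored/applied)*100.
Ea = (371.5/506.0)*100 = 73.42 %
Therefore the application efficiency = 73.42 %.


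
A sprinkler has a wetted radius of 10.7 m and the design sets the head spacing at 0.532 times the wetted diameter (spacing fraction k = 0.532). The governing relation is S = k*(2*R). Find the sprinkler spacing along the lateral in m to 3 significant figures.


S = 0.532 * (2 * 10.7) = 11.4 m
Therefore the sprinkler spacing along the lateral = 11.4 m.


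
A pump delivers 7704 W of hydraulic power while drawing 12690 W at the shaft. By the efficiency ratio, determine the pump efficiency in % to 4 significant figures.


Approach: apply the efficiency ratio, eta = (P_out/P_in)*100.
eta = (7704 / 12690) * 100 = 60.71 %
Therefore the pump efficiency = 60.71 %.


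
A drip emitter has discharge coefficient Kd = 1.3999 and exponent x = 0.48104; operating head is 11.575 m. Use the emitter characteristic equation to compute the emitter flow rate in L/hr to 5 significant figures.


Approach: apply the emitter characteristic equation, q = Kd * h^x.
q = 1.3999 * 11.575^0.48104 = 4.5467 L/hr
Therefore the emitter flow rate = 4.5467 L/hr.


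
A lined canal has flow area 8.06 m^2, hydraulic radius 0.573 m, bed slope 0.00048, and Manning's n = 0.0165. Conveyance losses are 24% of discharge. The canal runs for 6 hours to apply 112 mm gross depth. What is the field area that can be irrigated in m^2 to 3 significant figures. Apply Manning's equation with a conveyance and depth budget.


Approach: apply Manning's equation with a conveyance and depth budget, Q = (1/n)*A*R^(2/3)*S^(1/2); Q_field = Q*(1-loss); Area = Q_field*t/(d/1000).
Step 1 — canal discharge (Manning's equation):
  Q = (1/0.0165) * 8.06 * 0.573^(2/3) * 0.00048^(1/2) = 7.3831 m^3/s
Step 2 — delivered flow: Q_field = 7.3831*(1 - 24/100) = 5.6112 m^3/s
Step 3 — volume delivered: V = 5.6112 * 6*3600 = 121200 m^3
Step 4 — area served: A = V / (depth/1000) = 121200 / 0.112 = 1080000 m^2
Therefore the field area that can be irrigated = 1080000 m^2.


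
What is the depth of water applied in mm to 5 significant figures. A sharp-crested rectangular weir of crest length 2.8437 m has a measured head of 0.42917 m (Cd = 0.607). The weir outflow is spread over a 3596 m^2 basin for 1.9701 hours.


Approach: apply the rectangular weir equation with a volume-to-depth conversion, Q = (2/3)*Cd*L*sqrt(2g)*H^1.5; d = Q*t/A * 1000.
Step 1 — weir discharge:
  Q = (2/3)*0.607*2.8437*sqrt(2*9.81)*0.42917^1.5 = 1.433094 m^3/s
Step 2 — volume: V = 1.433094 * 1.9701*3600 = 10164.02 m^3
Step 3 — depth: d = V/A * 1000 = 10164.02/3596 * 1000 = 2826.5 mm
Therefore the depth of water applied = 2826.5 mm.


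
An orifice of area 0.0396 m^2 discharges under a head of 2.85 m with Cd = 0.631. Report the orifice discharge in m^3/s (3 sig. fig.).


Approach: apply the orifice equation, Q = Cd*A*sqrt(2*g*h).
Q = 0.631 * 0.0396 * sqrt(2*9.81*2.85) = 0.187 m^3/s
Therefore the orifice discharge = 0.187 m^3/s.


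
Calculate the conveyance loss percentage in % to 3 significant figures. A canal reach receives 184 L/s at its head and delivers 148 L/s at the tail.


Approach: apply the conveyance loss ratio, loss% = ((Q_head - Q_tail)/Q_head)*100.
loss = ((184 - 148)/184)*100 = 19.6 %
Therefore the conveyance loss percentage = 19.6 %.


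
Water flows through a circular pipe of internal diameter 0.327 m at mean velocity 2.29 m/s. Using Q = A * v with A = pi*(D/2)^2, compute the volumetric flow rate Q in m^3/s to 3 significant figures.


A = pi*(0.327/2)^2 = 0.083982 m^2
Q = 0.083982 * 2.29 = 0.192 m^3/s
Therefore the volumetric flow rate Q = 0.192 m^3/s.


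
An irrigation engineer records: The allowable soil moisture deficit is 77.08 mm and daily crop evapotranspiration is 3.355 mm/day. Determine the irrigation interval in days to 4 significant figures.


Approach: apply the irrigation interval relation, interval = SMD / ETc.
interval = 77.08 / 3.355 = 22.97 days
Therefore the irrigation interval = 22.97 days.


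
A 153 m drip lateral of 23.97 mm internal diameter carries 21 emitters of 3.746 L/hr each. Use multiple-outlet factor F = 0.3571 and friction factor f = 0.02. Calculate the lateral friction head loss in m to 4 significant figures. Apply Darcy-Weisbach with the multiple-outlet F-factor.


Approach: apply Darcy-Weisbach with the multiple-outlet F-factor, Q = n*q/(3600*1000) m^3/s; v = Q/A; hf = F*f*(L/D)*(v^2/(2g)).
Q = 21*3.746/(3600*1000) = 2.18517e-05 m^3/s
A = pi*(23.97e-3/2)^2 = 4.51259e-04 m^2, so v = Q/A = 0.0484238 m/s
hf = 0.3571*0.02*(153/0.02397)*(0.0484238^2/(2*9.81)) = 0.005448 m
Therefore the lateral friction head loss = 0.005448 m.


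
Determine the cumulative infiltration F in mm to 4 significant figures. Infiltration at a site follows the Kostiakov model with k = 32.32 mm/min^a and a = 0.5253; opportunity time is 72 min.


Approach: apply the Kostiakov infiltration equation, F = k*t^a.
F = 32.32 * 72^0.5253 = 305.6 mm
Therefore the cumulative infiltration F = 305.6 mm.


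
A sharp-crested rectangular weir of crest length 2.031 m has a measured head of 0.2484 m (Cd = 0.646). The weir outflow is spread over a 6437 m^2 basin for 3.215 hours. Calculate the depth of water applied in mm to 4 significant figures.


Approach: apply the rectangular weir equation with a volume-to-depth conversion, Q = (2/3)*Cd*L*sqrt(2g)*H^1.5; d = Q*t/A * 1000.
Step 1 — weir discharge:
  Q = (2/3)*0.646*2.031*sqrt(2*9.81)*0.2484^1.5 = 0.479654 m^3/s
Step 2 — volume: V = 0.479654 * 3.215*3600 = 5551.52 m^3
Step 3 — depth: d = V/A * 1000 = 5551.52/6437 * 1000 = 862.4 mm
Therefore the depth of water applied = 862.4 mm.


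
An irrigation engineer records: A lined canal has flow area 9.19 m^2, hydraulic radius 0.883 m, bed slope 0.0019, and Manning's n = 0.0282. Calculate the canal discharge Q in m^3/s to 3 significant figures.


Approach: apply Manning's equation, Q = (1/n)*A*R^(2/3)*S^(1/2).
Q = (1/0.0282) * 9.19 * 0.883^(2/3) * 0.0019^(1/2) = 13.1 m^3/s
Therefore the canal discharge Q = 13.1 m^3/s.


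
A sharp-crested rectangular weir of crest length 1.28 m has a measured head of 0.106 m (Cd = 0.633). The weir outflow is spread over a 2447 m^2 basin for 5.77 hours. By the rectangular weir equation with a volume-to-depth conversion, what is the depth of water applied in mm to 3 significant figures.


Approach: apply the rectangular weir equation with a volume-to-depth conversion, Q = (2/3)*Cd*L*sqrt(2g)*H^1.5; d = Q*t/A * 1000.
Step 1 — weir discharge:
  Q = (2/3)*0.633*1.28*sqrt(2*9.81)*0.106^1.5 = 0.082572 m^3/s
Step 2 — volume: V = 0.082572 * 5.77*3600 = 1715.2 m^3
Step 3 — depth: d = V/A * 1000 = 1715.2/2447 * 1000 = 701 mm
Therefore the depth of water applied = 701 mm.


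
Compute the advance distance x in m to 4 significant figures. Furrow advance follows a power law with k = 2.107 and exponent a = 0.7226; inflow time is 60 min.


Approach: apply the power-law advance function, x = k*t^a.
x = 2.107 * 60^0.7226 = 40.60 m
Therefore the advance distance x = 40.60 m.


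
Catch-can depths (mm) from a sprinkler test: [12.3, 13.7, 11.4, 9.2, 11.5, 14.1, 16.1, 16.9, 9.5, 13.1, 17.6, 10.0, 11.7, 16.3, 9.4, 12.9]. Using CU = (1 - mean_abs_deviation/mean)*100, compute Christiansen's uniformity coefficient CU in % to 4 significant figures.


mean = 12.8562 mm
mean |d_i - mean| = 2.23125 mm
CU = (1 - 2.23125/12.8562)*100 = 82.64 %
Therefore Christiansen's uniformity coefficient CU = 82.64 %.


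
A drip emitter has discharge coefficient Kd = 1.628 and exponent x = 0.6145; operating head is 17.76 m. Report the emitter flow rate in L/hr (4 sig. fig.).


Approach: apply the emitter characteristic equation, q = Kd * h^x.
q = 1.628 * 17.76^0.6145 = 9.538 L/hr
Therefore the emitter flow rate = 9.538 L/hr.


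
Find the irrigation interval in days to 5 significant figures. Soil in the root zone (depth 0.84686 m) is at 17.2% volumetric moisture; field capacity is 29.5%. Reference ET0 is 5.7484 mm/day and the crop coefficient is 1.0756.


Approach: apply soil-water budget scheduling, SMD = (FC-theta)/100*depth*1000; ETc = ET0*Kc; interval = SMD/ETc.
Step 1 — soil moisture deficit:
  SMD = (29.5 - 17.2)/100 * 0.84686 * 1000 = 104.1638 mm
Step 2 — daily crop ET (ETc = ET0*Kc):
  ETc = 5.7484 * 1.0756 = 6.182979 mm/day
Step 3 — irrigation interval (SMD/ETc):
  interval = 104.1638 / 6.182979 = 16.847 days
Therefore the irrigation interval = 16.847 days.


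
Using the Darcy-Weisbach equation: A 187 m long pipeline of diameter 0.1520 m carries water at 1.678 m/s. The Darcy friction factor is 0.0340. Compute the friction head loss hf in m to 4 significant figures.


Approach: apply the Darcy-Weisbach equation, hf = f*(L/D)*(v^2/(2g)).
hf = 0.0340 * (187/0.1520) * (1.678^2 / (2*9.81))
hf = 6.003 m
Therefore the friction head loss hf = 6.003 m.


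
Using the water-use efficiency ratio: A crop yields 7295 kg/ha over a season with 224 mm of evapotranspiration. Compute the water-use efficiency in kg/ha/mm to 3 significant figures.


Approach: apply the water-use efficiency ratio, WUE = yield/ET.
WUE = 7295 / 224 = 32.6 kg/ha/mm
Therefore the water-use efficiency = 32.6 kg/ha/mm.


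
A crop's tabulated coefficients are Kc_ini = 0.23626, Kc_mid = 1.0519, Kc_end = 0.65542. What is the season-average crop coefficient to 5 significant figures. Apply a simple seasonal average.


Approach: apply a simple seasonal average, Kc_avg = (Kc_ini + Kc_mid + Kc_end)/3.
Kc_avg = (0.23626 + 1.0519 + 0.65542)/3 = 0.64786
Therefore the season-average crop coefficient = 0.64786.


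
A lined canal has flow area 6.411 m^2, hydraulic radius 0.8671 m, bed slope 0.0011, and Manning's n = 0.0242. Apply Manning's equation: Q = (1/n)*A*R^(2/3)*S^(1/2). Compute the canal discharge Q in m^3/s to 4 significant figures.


Q = (1/0.0242) * 6.411 * 0.8671^(2/3) * 0.0011^(1/2) = 7.989 m^3/s
Therefore the canal discharge Q = 7.989 m^3/s.


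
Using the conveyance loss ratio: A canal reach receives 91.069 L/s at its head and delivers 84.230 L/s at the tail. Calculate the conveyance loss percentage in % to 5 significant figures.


Approach: apply the conveyance loss ratio, loss% = ((Q_head - Q_tail)/Q_head)*100.
loss = ((91.069 - 84.230)/91.069)*100 = 7.5097 %
Therefore the conveyance loss percentage = 7.5097 %.


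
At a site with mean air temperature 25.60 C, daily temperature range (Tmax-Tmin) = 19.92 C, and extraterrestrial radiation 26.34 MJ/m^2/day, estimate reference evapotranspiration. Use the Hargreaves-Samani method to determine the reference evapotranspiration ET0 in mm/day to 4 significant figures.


Approach: apply the Hargreaves-Samani method, ET0 = 0.0023*(Tmean+17.8)*sqrt(Tmax-Tmin)*0.408*Ra.
ET0 = 0.0023*(25.60+17.8)*sqrt(19.92)*0.408*26.34 = 4.788 mm/day
Therefore the reference evapotranspiration ET0 = 4.788 mm/day.


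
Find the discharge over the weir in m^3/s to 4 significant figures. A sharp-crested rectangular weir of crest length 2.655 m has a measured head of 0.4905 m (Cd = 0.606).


Approach: apply the rectangular weir equation, Q = (2/3)*Cd*L*sqrt(2g)*H^1.5.
Q = (2/3)*0.606*2.655*sqrt(2*9.81)*0.4905^1.5 = 1.632 m^3/s
Therefore the discharge over the weir = 1.632 m^3/s.


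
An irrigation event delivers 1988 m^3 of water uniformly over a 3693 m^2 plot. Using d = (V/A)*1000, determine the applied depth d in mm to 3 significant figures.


d = (1988 / 3693) * 1000 = 538 mm
Therefore the applied depth d = 538 mm.


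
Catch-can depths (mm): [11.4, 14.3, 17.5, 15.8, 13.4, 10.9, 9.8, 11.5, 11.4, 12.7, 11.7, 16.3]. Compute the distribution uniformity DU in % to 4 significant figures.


Approach: apply the low-quarter distribution uniformity, DU = (mean of lowest quarter of readings / overall mean)*100.
sorted lowest 3 of 12: [9.8, 10.9, 11.4] -> mean = 10.7000 mm
overall mean = 13.0583 mm
DU = (10.7000/13.0583)*100 = 81.94 %
Therefore the distribution uniformity DU = 81.94 %.


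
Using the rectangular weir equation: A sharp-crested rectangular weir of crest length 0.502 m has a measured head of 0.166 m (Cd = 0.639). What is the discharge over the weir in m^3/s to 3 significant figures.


Approach: apply the rectangular weir equation, Q = (2/3)*Cd*L*sqrt(2g)*H^1.5.
Q = (2/3)*0.639*0.502*sqrt(2*9.81)*0.166^1.5 = 0.0641 m^3/s
Therefore the discharge over the weir = 0.0641 m^3/s.


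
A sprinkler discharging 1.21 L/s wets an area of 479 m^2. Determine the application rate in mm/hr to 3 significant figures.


Approach: apply the application rate relation, rate = (Q/A)*3600.
rate = (1.21 / 479) * 3600 = 9.09 mm/hr
Therefore the application rate = 9.09 mm/hr.


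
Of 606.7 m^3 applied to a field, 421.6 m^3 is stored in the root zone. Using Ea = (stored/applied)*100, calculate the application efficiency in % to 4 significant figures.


Ea = (421.6/606.7)*100 = 69.49 %
Therefore the application efficiency = 69.49 %.


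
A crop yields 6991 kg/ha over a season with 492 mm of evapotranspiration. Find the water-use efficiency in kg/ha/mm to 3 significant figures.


Approach: apply the water-use efficiency ratio, WUE = yield/ET.
WUE = 6991 / 492 = 14.2 kg/ha/mm
Therefore the water-use efficiency = 14.2 kg/ha/mm.


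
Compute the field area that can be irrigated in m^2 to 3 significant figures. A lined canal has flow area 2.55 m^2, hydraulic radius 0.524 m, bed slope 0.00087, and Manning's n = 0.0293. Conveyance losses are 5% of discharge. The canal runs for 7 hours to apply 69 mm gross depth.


Approach: apply Manning's equation with a conveyance and depth budget, Q = (1/n)*A*R^(2/3)*S^(1/2); Q_field = Q*(1-loss); Area = Q_field*t/(d/1000).
Step 1 — canal discharge (Manning's equation):
  Q = (1/0.0293) * 2.55 * 0.524^(2/3) * 0.00087^(1/2) = 1.6685 m^3/s
Step 2 — delivered flow: Q_field = 1.6685*(1 - 5/100) = 1.5851 m^3/s
Step 3 — volume delivered: V = 1.5851 * 7*3600 = 39943 m^3
Step 4 — area served: A = V / (depth/1000) = 39943 / 0.069 = 579000 m^2
Therefore the field area that can be irrigated = 579000 m^2.


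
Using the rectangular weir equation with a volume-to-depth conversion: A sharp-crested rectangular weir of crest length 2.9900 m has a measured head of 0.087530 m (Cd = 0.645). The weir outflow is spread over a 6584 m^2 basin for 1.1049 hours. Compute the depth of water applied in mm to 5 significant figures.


Approach: apply the rectangular weir equation with a volume-to-depth conversion, Q = (2/3)*Cd*L*sqrt(2g)*H^1.5; d = Q*t/A * 1000.
Step 1 — weir discharge:
  Q = (2/3)*0.645*2.9900*sqrt(2*9.81)*0.087530^1.5 = 0.1474771 m^3/s
Step 2 — volume: V = 0.1474771 * 1.1049*3600 = 586.6107 m^3
Step 3 — depth: d = V/A * 1000 = 586.6107/6584 * 1000 = 89.096 mm
Therefore the depth of water applied = 89.096 mm.


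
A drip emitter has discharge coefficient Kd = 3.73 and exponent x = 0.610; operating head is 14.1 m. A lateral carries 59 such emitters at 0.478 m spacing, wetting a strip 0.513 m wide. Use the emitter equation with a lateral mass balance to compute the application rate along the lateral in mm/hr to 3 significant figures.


Approach: apply the emitter equation with a lateral mass balance, q = Kd*h^x; Q = n*q; rate = Q/(n*spacing*width).
Step 1 — single emitter flow (q = Kd*h^x):
  q = 3.73 * 14.1^0.610 = 18.738 L/hr
Step 2 — total lateral flow: Q = 59 * 18.738 = 1105.6 L/hr
Step 3 — wetted area: A = 59 * 0.478 * 0.513 = 14.468 m^2
Step 4 — application rate: Q/A = 1105.6/14.468 = 76.4 mm/hr
Therefore the application rate along the lateral = 76.4 mm/hr.


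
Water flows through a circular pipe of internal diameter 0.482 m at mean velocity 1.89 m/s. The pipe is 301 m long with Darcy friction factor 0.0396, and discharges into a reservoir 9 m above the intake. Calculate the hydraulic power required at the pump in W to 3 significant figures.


Approach: apply continuity + Darcy-Weisbach + hydraulic power, Q = A*v; hf = f*(L/D)*(v^2/(2g)); H = static + hf; P = rho*g*Q*H.
Step 1 — flow rate (continuity, Q = A*v):
  A = pi*(0.482/2)^2 = 0.18247 m^2
  Q = 0.18247 * 1.89 = 0.34486 m^3/s
Step 2 — friction head loss (Darcy-Weisbach):
  hf = 0.0396 * (301/0.482) * (1.89^2 / (2*9.81))
  hf = 4.5023 m
Step 3 — total head: H = 9 + 4.5023 = 13.502 m
Step 4 — hydraulic power (P = rho*g*Q*H):
  P = 1000 * 9.81 * 0.34486 * 13.502 = 45700 W
Therefore the hydraulic power required at the pump = 45700 W.


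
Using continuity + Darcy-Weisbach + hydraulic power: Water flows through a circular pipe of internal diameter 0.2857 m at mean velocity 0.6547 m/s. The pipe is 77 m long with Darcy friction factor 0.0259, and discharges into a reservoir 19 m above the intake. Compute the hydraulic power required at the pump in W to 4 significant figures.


Approach: apply continuity + Darcy-Weisbach + hydraulic power, Q = A*v; hf = f*(L/D)*(v^2/(2g)); H = static + hf; P = rho*g*Q*H.
Step 1 — flow rate (continuity, Q = A*v):
  A = pi*(0.2857/2)^2 = 0.0641077 m^2
  Q = 0.0641077 * 0.6547 = 0.0419713 m^3/s
Step 2 — friction head loss (Darcy-Weisbach):
  hf = 0.0259 * (77/0.2857) * (0.6547^2 / (2*9.81))
  hf = 0.152499 m
Step 3 — total head: H = 19 + 0.152499 = 19.1525 m
Step 4 — hydraulic power (P = rho*g*Q*H):
  P = 1000 * 9.81 * 0.0419713 * 19.1525 = 7886 W
Therefore the hydraulic power required at the pump = 7886 W.


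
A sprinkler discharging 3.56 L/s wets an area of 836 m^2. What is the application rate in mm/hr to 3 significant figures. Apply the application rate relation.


Approach: apply the application rate relation, rate = (Q/A)*3600.
rate = (3.56 / 836) * 3600 = 15.3 mm/hr
Therefore the application rate = 15.3 mm/hr.


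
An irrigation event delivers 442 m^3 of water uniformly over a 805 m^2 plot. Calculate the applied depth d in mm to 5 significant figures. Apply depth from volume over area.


Approach: apply depth from volume over area, d = (V/A)*1000.
d = (442 / 805) * 1000 = 549.07 mm
Therefore the applied depth d = 549.07 mm.


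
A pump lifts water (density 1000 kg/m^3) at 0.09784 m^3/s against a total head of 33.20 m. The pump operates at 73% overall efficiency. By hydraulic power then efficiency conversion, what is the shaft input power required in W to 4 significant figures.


Approach: apply hydraulic power then efficiency conversion, P = rho*g*Q*H; P_in = P/eta.
Step 1 — hydraulic power (P = rho*g*Q*H):
  P = 1000 * 9.81 * 0.09784 * 33.20 = 31865.7 W
Step 2 — input power: P_in = P/eta = 31865.7 / 0.73 = 43650 W
Therefore the shaft input power required = 43650 W.


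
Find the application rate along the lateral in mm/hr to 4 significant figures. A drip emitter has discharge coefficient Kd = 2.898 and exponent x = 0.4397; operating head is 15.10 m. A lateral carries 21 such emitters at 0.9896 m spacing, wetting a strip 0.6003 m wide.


Approach: apply the emitter equation with a lateral mass balance, q = Kd*h^x; Q = n*q; rate = Q/(n*spacing*width).
Step 1 — single emitter flow (q = Kd*h^x):
  q = 2.898 * 15.10^0.4397 = 9.56081 L/hr
Step 2 — total lateral flow: Q = 21 * 9.56081 = 200.777 L/hr
Step 3 — wetted area: A = 21 * 0.9896 * 0.6003 = 12.4752 m^2
Step 4 — application rate: Q/A = 200.777/12.4752 = 16.09 mm/hr
Therefore the application rate along the lateral = 16.09 mm/hr.


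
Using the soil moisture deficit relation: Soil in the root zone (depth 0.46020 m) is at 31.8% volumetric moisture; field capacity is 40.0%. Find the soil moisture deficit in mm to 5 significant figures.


Approach: apply the soil moisture deficit relation, SMD = (FC - theta)/100 * depth * 1000.
SMD = (40.0 - 31.8)/100 * 0.46020 * 1000 = 37.736 mm
Therefore the soil moisture deficit = 37.736 mm.


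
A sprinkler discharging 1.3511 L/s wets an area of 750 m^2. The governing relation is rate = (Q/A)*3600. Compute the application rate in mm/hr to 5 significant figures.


rate = (1.3511 / 750) * 3600 = 6.4853 mm/hr
Therefore the application rate = 6.4853 mm/hr.


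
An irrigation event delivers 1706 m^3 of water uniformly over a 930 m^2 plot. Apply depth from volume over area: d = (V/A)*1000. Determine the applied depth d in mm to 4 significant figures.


d = (1706 / 930) * 1000 = 1834 mm
Therefore the applied depth d = 1834 mm.


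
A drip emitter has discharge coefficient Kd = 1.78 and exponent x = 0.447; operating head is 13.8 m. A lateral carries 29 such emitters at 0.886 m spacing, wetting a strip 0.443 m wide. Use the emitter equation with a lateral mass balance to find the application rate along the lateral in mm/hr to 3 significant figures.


Approach: apply the emitter equation with a lateral mass balance, q = Kd*h^x; Q = n*q; rate = Q/(n*spacing*width).
Step 1 — single emitter flow (q = Kd*h^x):
  q = 1.78 * 13.8^0.447 = 5.7537 L/hr
Step 2 — total lateral flow: Q = 29 * 5.7537 = 166.86 L/hr
Step 3 — wetted area: A = 29 * 0.886 * 0.443 = 11.382 m^2
Step 4 — application rate: Q/A = 166.86/11.382 = 14.7 mm/hr
Therefore the application rate along the lateral = 14.7 mm/hr.


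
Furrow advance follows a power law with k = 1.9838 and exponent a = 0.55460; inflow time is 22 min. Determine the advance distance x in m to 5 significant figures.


Approach: apply the power-law advance function, x = k*t^a.
x = 1.9838 * 22^0.55460 = 11.016 m
Therefore the advance distance x = 11.016 m.


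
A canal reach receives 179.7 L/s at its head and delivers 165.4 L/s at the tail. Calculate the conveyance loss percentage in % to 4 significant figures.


Approach: apply the conveyance loss ratio, loss% = ((Q_head - Q_tail)/Q_head)*100.
loss = ((179.7 - 165.4)/179.7)*100 = 7.958 %
Therefore the conveyance loss percentage = 7.958 %.


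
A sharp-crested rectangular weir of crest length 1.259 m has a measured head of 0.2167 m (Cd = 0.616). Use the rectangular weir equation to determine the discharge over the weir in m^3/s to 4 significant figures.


Approach: apply the rectangular weir equation, Q = (2/3)*Cd*L*sqrt(2g)*H^1.5.
Q = (2/3)*0.616*1.259*sqrt(2*9.81)*0.2167^1.5 = 0.2310 m^3/s
Therefore the discharge over the weir = 0.2310 m^3/s.


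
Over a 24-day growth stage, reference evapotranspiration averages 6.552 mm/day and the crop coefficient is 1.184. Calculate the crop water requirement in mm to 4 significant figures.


Approach: apply the crop water requirement relation, CWR = ET0 * Kc * days.
CWR = 6.552 * 1.184 * 24 = 186.2 mm
Therefore the crop water requirement = 186.2 mm.


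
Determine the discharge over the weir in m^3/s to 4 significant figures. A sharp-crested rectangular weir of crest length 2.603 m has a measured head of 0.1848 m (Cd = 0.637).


Approach: apply the rectangular weir equation, Q = (2/3)*Cd*L*sqrt(2g)*H^1.5.
Q = (2/3)*0.637*2.603*sqrt(2*9.81)*0.1848^1.5 = 0.3890 m^3/s
Therefore the discharge over the weir = 0.3890 m^3/s.


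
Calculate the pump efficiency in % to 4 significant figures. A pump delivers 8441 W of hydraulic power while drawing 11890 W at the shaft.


Approach: apply the efficiency ratio, eta = (P_out/P_in)*100.
eta = (8441 / 11890) * 100 = 70.99 %
Therefore the pump efficiency = 70.99 %.


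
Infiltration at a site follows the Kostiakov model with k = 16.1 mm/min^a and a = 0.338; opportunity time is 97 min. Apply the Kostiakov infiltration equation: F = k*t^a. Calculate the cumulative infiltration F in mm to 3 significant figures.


F = 16.1 * 97^0.338 = 75.6 mm
Therefore the cumulative infiltration F = 75.6 mm.


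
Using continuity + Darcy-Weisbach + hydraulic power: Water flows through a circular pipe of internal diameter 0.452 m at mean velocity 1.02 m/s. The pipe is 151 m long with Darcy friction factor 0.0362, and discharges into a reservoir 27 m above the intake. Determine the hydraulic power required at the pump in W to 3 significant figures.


Approach: apply continuity + Darcy-Weisbach + hydraulic power, Q = A*v; hf = f*(L/D)*(v^2/(2g)); H = static + hf; P = rho*g*Q*H.
Step 1 — flow rate (continuity, Q = A*v):
  A = pi*(0.452/2)^2 = 0.16046 m^2
  Q = 0.16046 * 1.02 = 0.16367 m^3/s
Step 2 — friction head loss (Darcy-Weisbach):
  hf = 0.0362 * (151/0.452) * (1.02^2 / (2*9.81))
  hf = 0.64128 m
Step 3 — total head: H = 27 + 0.64128 = 27.641 m
Step 4 — hydraulic power (P = rho*g*Q*H):
  P = 1000 * 9.81 * 0.16367 * 27.641 = 44400 W
Therefore the hydraulic power required at the pump = 44400 W.


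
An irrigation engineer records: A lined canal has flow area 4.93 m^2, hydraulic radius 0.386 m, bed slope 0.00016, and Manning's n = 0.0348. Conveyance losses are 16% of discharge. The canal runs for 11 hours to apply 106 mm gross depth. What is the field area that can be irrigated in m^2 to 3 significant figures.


Approach: apply Manning's equation with a conveyance and depth budget, Q = (1/n)*A*R^(2/3)*S^(1/2); Q_field = Q*(1-loss); Area = Q_field*t/(d/1000).
Step 1 — canal discharge (Manning's equation):
  Q = (1/0.0348) * 4.93 * 0.386^(2/3) * 0.00016^(1/2) = 0.94999 m^3/s
Step 2 — delivered flow: Q_field = 0.94999*(1 - 16/100) = 0.79799 m^3/s
Step 3 — volume delivered: V = 0.79799 * 11*3600 = 31600 m^3
Step 4 — area served: A = V / (depth/1000) = 31600 / 0.106 = 298000 m^2
Therefore the field area that can be irrigated = 298000 m^2.


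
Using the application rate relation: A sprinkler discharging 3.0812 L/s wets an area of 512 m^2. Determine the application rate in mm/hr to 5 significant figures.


Approach: apply the application rate relation, rate = (Q/A)*3600.
rate = (3.0812 / 512) * 3600 = 21.665 mm/hr
Therefore the application rate = 21.665 mm/hr.


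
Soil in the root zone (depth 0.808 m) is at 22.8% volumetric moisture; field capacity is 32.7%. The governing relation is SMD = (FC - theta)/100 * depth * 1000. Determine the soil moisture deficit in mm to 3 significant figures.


SMD = (32.7 - 22.8)/100 * 0.808 * 1000 = 80.0 mm
Therefore the soil moisture deficit = 80.0 mm.


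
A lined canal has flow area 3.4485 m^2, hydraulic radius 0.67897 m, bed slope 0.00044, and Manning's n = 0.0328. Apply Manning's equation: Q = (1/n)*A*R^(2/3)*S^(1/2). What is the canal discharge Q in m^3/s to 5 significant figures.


Q = (1/0.0328) * 3.4485 * 0.67897^(2/3) * 0.00044^(1/2) = 1.7037 m^3/s
Therefore the canal discharge Q = 1.7037 m^3/s.


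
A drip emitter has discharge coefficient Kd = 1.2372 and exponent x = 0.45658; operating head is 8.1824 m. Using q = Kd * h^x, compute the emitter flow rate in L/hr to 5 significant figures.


q = 1.2372 * 8.1824^0.45658 = 3.2303 L/hr
Therefore the emitter flow rate = 3.2303 L/hr.


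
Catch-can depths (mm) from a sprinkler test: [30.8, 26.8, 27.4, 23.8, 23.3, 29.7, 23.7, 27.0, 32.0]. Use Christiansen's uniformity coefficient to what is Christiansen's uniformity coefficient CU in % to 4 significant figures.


Approach: apply Christiansen's uniformity coefficient, CU = (1 - mean_abs_deviation/mean)*100.
mean = 27.1667 mm
mean |d_i - mean| = 2.49630 mm
CU = (1 - 2.49630/27.1667)*100 = 90.81 %
Therefore Christiansen's uniformity coefficient CU = 90.81 %.


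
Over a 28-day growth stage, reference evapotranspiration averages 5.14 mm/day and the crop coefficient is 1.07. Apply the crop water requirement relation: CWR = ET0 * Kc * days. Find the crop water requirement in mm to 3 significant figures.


CWR = 5.14 * 1.07 * 28 = 154 mm
Therefore the crop water requirement = 154 mm.


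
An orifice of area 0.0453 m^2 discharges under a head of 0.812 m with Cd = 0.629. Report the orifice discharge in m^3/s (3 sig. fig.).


Approach: apply the orifice equation, Q = Cd*A*sqrt(2*g*h).
Q = 0.629 * 0.0453 * sqrt(2*9.81*0.812) = 0.114 m^3/s
Therefore the orifice discharge = 0.114 m^3/s.


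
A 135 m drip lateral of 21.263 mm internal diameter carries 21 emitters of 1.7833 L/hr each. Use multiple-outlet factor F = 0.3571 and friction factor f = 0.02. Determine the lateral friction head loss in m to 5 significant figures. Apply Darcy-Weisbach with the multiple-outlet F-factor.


Approach: apply Darcy-Weisbach with the multiple-outlet F-factor, Q = n*q/(3600*1000) m^3/s; v = Q/A; hf = F*f*(L/D)*(v^2/(2g)).
Q = 21*1.7833/(3600*1000) = 1.040258e-05 m^3/s
A = pi*(21.263e-3/2)^2 = 3.550904e-04 m^2, so v = Q/A = 0.02929559 m/s
hf = 0.3571*0.02*(135/0.021263)*(0.02929559^2/(2*9.81)) = 0.0019835 m
Therefore the lateral friction head loss = 0.0019835 m.


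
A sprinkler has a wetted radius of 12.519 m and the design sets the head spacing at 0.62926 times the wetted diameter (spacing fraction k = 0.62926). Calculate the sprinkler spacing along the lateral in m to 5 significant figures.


Approach: apply the sprinkler spacing rule (spacing as a fraction of wetted diameter), S = k*(2*R).
S = 0.62926 * (2 * 12.519) = 15.755 m
Therefore the sprinkler spacing along the lateral = 15.755 m.


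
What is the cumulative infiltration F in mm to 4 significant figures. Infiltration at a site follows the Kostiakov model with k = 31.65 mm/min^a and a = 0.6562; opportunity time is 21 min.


Approach: apply the Kostiakov infiltration equation, F = k*t^a.
F = 31.65 * 21^0.6562 = 233.4 mm
Therefore the cumulative infiltration F = 233.4 mm.


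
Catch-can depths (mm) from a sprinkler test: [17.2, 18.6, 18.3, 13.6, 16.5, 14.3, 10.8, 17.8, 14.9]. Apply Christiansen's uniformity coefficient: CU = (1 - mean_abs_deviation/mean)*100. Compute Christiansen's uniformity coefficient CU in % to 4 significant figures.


mean = 15.7778 mm
mean |d_i - mean| = 2.11358 mm
CU = (1 - 2.11358/15.7778)*100 = 86.60 %
Therefore Christiansen's uniformity coefficient CU = 86.60 %.


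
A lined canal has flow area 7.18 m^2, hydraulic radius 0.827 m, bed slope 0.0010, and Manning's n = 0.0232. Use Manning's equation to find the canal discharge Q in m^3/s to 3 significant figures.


Approach: apply Manning's equation, Q = (1/n)*A*R^(2/3)*S^(1/2).
Q = (1/0.0232) * 7.18 * 0.827^(2/3) * 0.0010^(1/2) = 8.62 m^3/s
Therefore the canal discharge Q = 8.62 m^3/s.


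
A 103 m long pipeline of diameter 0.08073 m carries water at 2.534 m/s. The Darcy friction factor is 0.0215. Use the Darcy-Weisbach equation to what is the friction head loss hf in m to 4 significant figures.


Approach: apply the Darcy-Weisbach equation, hf = f*(L/D)*(v^2/(2g)).
hf = 0.0215 * (103/0.08073) * (2.534^2 / (2*9.81))
hf = 8.977 m
Therefore the friction head loss hf = 8.977 m.


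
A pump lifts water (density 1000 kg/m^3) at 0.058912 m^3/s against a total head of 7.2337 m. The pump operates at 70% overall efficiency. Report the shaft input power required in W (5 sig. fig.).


Approach: apply hydraulic power then efficiency conversion, P = rho*g*Q*H; P_in = P/eta.
Step 1 — hydraulic power (P = rho*g*Q*H):
  P = 1000 * 9.81 * 0.058912 * 7.2337 = 4180.549 W
Step 2 — input power: P_in = P/eta = 4180.549 / 0.7 = 5972.2 W
Therefore the shaft input power required = 5972.2 W.


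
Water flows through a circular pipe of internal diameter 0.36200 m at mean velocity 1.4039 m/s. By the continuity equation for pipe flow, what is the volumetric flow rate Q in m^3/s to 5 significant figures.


Approach: apply the continuity equation for pipe flow, Q = A * v with A = pi*(D/2)^2.
A = pi*(0.36200/2)^2 = 0.1029217 m^2
Q = 0.1029217 * 1.4039 = 0.14449 m^3/s
Therefore the volumetric flow rate Q = 0.14449 m^3/s.


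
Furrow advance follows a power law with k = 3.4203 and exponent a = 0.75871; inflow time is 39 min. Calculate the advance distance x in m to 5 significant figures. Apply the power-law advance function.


Approach: apply the power-law advance function, x = k*t^a.
x = 3.4203 * 39^0.75871 = 55.109 m
Therefore the advance distance x = 55.109 m.


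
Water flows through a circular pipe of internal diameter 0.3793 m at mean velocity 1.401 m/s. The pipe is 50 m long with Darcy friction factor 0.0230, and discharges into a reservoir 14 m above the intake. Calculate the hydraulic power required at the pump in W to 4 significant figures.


Approach: apply continuity + Darcy-Weisbach + hydraulic power, Q = A*v; hf = f*(L/D)*(v^2/(2g)); H = static + hf; P = rho*g*Q*H.
Step 1 — flow rate (continuity, Q = A*v):
  A = pi*(0.3793/2)^2 = 0.112994 m^2
  Q = 0.112994 * 1.401 = 0.158305 m^3/s
Step 2 — friction head loss (Darcy-Weisbach):
  hf = 0.0230 * (50/0.3793) * (1.401^2 / (2*9.81))
  hf = 0.303314 m
Step 3 — total head: H = 14 + 0.303314 = 14.3033 m
Step 4 — hydraulic power (P = rho*g*Q*H):
  P = 1000 * 9.81 * 0.158305 * 14.3033 = 22210 W
Therefore the hydraulic power required at the pump = 22210 W.


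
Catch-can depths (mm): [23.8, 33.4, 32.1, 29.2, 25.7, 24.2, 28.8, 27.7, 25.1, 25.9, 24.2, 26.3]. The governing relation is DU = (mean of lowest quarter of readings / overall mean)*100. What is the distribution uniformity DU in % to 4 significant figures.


sorted lowest 3 of 12: [23.8, 24.2, 24.2] -> mean = 24.0667 mm
overall mean = 27.2000 mm
DU = (24.0667/27.2000)*100 = 88.48 %
Therefore the distribution uniformity DU = 88.48 %.


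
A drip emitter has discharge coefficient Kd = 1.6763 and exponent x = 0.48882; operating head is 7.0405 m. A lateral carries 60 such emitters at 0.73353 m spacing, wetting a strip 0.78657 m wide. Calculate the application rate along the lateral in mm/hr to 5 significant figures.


Approach: apply the emitter equation with a lateral mass balance, q = Kd*h^x; Q = n*q; rate = Q/(n*spacing*width).
Step 1 — single emitter flow (q = Kd*h^x):
  q = 1.6763 * 7.0405^0.48882 = 4.351884 L/hr
Step 2 — total lateral flow: Q = 60 * 4.351884 = 261.1130 L/hr
Step 3 — wetted area: A = 60 * 0.73353 * 0.78657 = 34.61836 m^2
Step 4 — application rate: Q/A = 261.1130/34.61836 = 7.5426 mm/hr
Therefore the application rate along the lateral = 7.5426 mm/hr.


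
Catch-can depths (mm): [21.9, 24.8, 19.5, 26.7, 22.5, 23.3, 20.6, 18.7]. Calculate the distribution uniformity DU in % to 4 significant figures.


Approach: apply the low-quarter distribution uniformity, DU = (mean of lowest quarter of readings / overall mean)*100.
sorted lowest 2 of 8: [18.7, 19.5] -> mean = 19.1000 mm
overall mean = 22.2500 mm
DU = (19.1000/22.2500)*100 = 85.84 %
Therefore the distribution uniformity DU = 85.84 %.


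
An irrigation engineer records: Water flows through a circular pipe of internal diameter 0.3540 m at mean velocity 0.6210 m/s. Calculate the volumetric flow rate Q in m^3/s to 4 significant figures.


Approach: apply the continuity equation for pipe flow, Q = A * v with A = pi*(D/2)^2.
A = pi*(0.3540/2)^2 = 0.0984230 m^2
Q = 0.0984230 * 0.6210 = 0.06112 m^3/s
Therefore the volumetric flow rate Q = 0.06112 m^3/s.


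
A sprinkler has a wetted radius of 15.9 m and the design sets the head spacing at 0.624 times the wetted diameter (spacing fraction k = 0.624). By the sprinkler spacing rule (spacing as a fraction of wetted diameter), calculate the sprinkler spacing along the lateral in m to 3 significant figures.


Approach: apply the sprinkler spacing rule (spacing as a fraction of wetted diameter), S = k*(2*R).
S = 0.624 * (2 * 15.9) = 19.8 m
Therefore the sprinkler spacing along the lateral = 19.8 m.


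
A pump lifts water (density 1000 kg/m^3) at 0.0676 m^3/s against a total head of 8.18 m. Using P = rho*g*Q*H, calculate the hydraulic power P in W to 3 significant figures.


P = 1000 * 9.81 * 0.0676 * 8.18 = 5420 W
Therefore the hydraulic power P = 5420 W.


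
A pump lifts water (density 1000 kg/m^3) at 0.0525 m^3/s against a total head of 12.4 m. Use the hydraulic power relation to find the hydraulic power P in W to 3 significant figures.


Approach: apply the hydraulic power relation, P = rho*g*Q*H.
P = 1000 * 9.81 * 0.0525 * 12.4 = 6390 W
Therefore the hydraulic power P = 6390 W.


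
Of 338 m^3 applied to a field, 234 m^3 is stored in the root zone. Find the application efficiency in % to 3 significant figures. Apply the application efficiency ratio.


Approach: apply the application efficiency ratio, Ea = (stored/applied)*100.
Ea = (234/338)*100 = 69.2 %
Therefore the application efficiency = 69.2 %.


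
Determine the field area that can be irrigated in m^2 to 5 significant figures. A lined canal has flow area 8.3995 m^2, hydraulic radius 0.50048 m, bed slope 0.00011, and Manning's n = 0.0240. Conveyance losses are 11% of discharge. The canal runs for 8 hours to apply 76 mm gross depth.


Approach: apply Manning's equation with a conveyance and depth budget, Q = (1/n)*A*R^(2/3)*S^(1/2); Q_field = Q*(1-loss); Area = Q_field*t/(d/1000).
Step 1 — canal discharge (Manning's equation):
  Q = (1/0.0240) * 8.3995 * 0.50048^(2/3) * 0.00011^(1/2) = 2.313821 m^3/s
Step 2 — delivered flow: Q_field = 2.313821*(1 - 11/100) = 2.059300 m^3/s
Step 3 — volume delivered: V = 2.059300 * 8*3600 = 59307.85 m^3
Step 4 — area served: A = V / (depth/1000) = 59307.85 / 0.076 = 780370 m^2
Therefore the field area that can be irrigated = 780370 m^2.


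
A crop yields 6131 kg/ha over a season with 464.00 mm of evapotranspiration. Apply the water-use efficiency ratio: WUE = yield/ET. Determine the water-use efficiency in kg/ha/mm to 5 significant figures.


WUE = 6131 / 464.00 = 13.213 kg/ha/mm
Therefore the water-use efficiency = 13.213 kg/ha/mm.


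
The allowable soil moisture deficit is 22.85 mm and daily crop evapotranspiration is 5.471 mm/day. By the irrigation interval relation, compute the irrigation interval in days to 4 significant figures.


Approach: apply the irrigation interval relation, interval = SMD / ETc.
interval = 22.85 / 5.471 = 4.177 days
Therefore the irrigation interval = 4.177 days.
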